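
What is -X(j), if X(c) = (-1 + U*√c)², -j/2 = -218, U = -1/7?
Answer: -485/49 - 4*√109/7 ≈ -15.864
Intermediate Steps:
U = -⅐ (U = -1*⅐ = -⅐ ≈ -0.14286)
j = 436 (j = -2*(-218) = 436)
X(c) = (-1 - √c/7)²
-X(j) = -(7 + √436)²/49 = -(7 + 2*√109)²/49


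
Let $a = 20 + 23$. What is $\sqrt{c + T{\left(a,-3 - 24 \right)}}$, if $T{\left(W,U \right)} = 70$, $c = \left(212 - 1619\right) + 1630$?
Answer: $\sqrt{293} \approx 17.117$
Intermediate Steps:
$a = 43$
$c = 223$ ($c = -1407 + 1630 = 223$)
$\sqrt{c + T{\left(a,-3 - 24 \right)}} = \sqrt{223 + 70} = \sqrt{293}$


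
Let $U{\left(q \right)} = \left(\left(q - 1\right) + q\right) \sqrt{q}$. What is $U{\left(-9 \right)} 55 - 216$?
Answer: $-216 - 3135 i \approx -216.0 - 3135.0 i$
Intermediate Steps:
$U{\left(q \right)} = \sqrt{q} \left(-1 + 2 q\right)$ ($U{\left(q \right)} = \left(\left(-1 + q\right) + q\right) \sqrt{q} = \left(-1 + 2 q\right) \sqrt{q} = \sqrt{q} \left(-1 + 2 q\right)$)
$U{\left(-9 \right)} 55 - 216 = \sqrt{-9} \left(-1 + 2 \left(-9\right)\right) 55 - 216 = 3 i \left(-1 - 18\right) 55 - 216 = 3 i \left(-19\right) 55 - 216 = - 57 i 55 - 216 = - 3135 i - 216 = -216 - 3135 i$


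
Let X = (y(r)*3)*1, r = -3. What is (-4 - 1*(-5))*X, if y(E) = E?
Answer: -9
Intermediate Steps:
X = -9 (X = -3*3*1 = -9*1 = -9)
(-4 - 1*(-5))*X = (-4 - 1*(-5))*(-9) = (-4 + 5)*(-9) = 1*(-9) = -9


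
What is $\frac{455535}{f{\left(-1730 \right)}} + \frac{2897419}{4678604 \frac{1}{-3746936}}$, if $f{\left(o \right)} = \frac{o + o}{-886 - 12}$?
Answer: $- \frac{7489373143117}{3400834} \approx -2.2022 \cdot 10^{6}$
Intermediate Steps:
$f{\left(o \right)} = - \frac{o}{449}$ ($f{\left(o \right)} = \frac{2 o}{-898} = 2 o \left(- \frac{1}{898}\right) = - \frac{o}{449}$)
$\frac{455535}{f{\left(-1730 \right)}} + \frac{2897419}{4678604 \frac{1}{-3746936}} = \frac{455535}{\left(- \frac{1}{449}\right) \left(-1730\right)} + \frac{2897419}{4678604 \frac{1}{-3746936}} = \frac{455535}{\frac{1730}{449}} + \frac{2897419}{4678604 \left(- \frac{1}{3746936}\right)} = 455535 \cdot \frac{449}{1730} + \frac{2897419}{- \frac{68803}{55102}} = \frac{40907043}{346} + 2897419 \left(- \frac{55102}{68803}\right) = \frac{40907043}{346} - \frac{22807654534}{9829} = - \frac{7489373143117}{3400834}$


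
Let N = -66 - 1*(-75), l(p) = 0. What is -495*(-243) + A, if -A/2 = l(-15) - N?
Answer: 120303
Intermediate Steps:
N = 9 (N = -66 + 75 = 9)
A = 18 (A = -2*(0 - 1*9) = -2*(0 - 9) = -2*(-9) = 18)
-495*(-243) + A = -495*(-243) + 18 = 120285 + 18 = 120303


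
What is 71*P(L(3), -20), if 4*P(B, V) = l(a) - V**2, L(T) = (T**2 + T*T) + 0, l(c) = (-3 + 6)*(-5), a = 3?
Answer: -29465/4 ≈ -7366.3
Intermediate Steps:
l(c) = -15 (l(c) = 3*(-5) = -15)
L(T) = 2*T**2 (L(T) = (T**2 + T**2) + 0 = 2*T**2 + 0 = 2*T**2)
P(B, V) = -15/4 - V**2/4 (P(B, V) = (-15 - V**2)/4 = -15/4 - V**2/4)
71*P(L(3), -20) = 71*(-15/4 - 1/4*(-20)**2) = 71*(-15/4 - 1/4*400) = 71*(-15/4 - 100) = 71*(-415/4) = -29465/4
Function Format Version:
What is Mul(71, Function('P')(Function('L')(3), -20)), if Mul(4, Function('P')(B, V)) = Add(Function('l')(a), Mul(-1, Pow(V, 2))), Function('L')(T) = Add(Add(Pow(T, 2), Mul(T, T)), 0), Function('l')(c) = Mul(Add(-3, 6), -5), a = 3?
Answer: Rational(-29465, 4) ≈ -7366.3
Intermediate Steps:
Function('l')(c) = -15 (Function('l')(c) = Mul(3, -5) = -15)
Function('L')(T) = Mul(2, Pow(T, 2)) (Function('L')(T) = Add(Add(Pow(T, 2), Pow(T, 2)), 0) = Add(Mul(2, Pow(T, 2)), 0) = Mul(2, Pow(T, 2)))
Function('P')(B, V) = Add(Rational(-15, 4), Mul(Rational(-1, 4), Pow(V, 2))) (Function('P')(B, V) = Mul(Rational(1, 4), Add(-15, Mul(-1, Pow(V, 2)))) = Add(Rational(-15, 4), Mul(Rational(-1, 4), Pow(V, 2))))
Mul(71, Function('P')(Function('L')(3), -20)) = Mul(71, Add(Rational(-15, 4), Mul(Rational(-1, 4), Pow(-20, 2)))) = Mul(71, Add(Rational(-15, 4), Mul(Rational(-1, 4), 400))) = Mul(71, Add(Rational(-15, 4), -100)) = Mul(71, Rational(-415, 4)) = Rational(-29465, 4)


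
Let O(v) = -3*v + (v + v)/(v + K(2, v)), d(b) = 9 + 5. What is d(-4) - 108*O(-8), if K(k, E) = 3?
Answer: -14618/5 ≈ -2923.6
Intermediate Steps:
d(b) = 14
O(v) = -3*v + 2*v/(3 + v) (O(v) = -3*v + (v + v)/(v + 3) = -3*v + (2*v)/(3 + v) = -3*v + 2*v/(3 + v))
d(-4) - 108*O(-8) = 14 - (-108)*(-8)*(7 + 3*(-8))/(3 - 8) = 14 - (-108)*(-8)*(7 - 24)/(-5) = 14 - (-108)*(-8)*(-1)*(-17)/5 = 14 - 108*136/5 = 14 - 14688/5 = -14618/5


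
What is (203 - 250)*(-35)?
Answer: 1645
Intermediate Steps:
(203 - 250)*(-35) = -47*(-35) = 1645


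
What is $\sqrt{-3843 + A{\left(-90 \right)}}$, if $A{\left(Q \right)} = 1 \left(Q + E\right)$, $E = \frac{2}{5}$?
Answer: $\frac{53 i \sqrt{35}}{5} \approx 62.71 i$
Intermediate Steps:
$E = \frac{2}{5}$ ($E = 2 \cdot \frac{1}{5} = \frac{2}{5} \approx 0.4$)
$A{\left(Q \right)} = \frac{2}{5} + Q$ ($A{\left(Q \right)} = 1 \left(Q + \frac{2}{5}\right) = 1 \left(\frac{2}{5} + Q\right) = \frac{2}{5} + Q$)
$\sqrt{-3843 + A{\left(-90 \right)}} = \sqrt{-3843 + \left(\frac{2}{5} - 90\right)} = \sqrt{-3843 - \frac{448}{5}} = \sqrt{- \frac{19663}{5}} = \frac{53 i \sqrt{35}}{5}$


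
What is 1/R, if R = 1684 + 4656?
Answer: 1/6340 ≈ 0.00015773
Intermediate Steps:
R = 6340
1/R = 1/6340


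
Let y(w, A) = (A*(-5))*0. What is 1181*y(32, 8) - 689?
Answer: -689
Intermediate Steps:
y(w, A) = 0 (y(w, A) = -5*A*0 = 0)
1181*y(32, 8) - 689 = 1181*0 - 689 = 0 - 689 = -689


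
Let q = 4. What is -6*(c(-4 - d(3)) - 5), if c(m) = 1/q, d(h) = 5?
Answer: 57/2 ≈ 28.500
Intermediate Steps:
c(m) = ¼ (c(m) = 1/4 = ¼)
-6*(c(-4 - d(3)) - 5) = -6*(¼ - 5) = -6*(-19/4) = 57/2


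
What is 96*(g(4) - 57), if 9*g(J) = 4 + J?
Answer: -16160/3 ≈ -5386.7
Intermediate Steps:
g(J) = 4/9 + J/9 (g(J) = (4 + J)/9 = 4/9 + J/9)
96*(g(4) - 57) = 96*((4/9 + (⅑)*4) - 57) = 96*((4/9 + 4/9) - 57) = 96*(8/9 - 57) = 96*(-505/9) = -16160/3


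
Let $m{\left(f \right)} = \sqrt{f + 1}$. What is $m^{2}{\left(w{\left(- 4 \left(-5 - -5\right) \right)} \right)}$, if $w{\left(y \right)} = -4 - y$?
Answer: $-3$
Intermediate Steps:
$m{\left(f \right)} = \sqrt{1 + f}$
$m^{2}{\left(w{\left(- 4 \left(-5 - -5\right) \right)} \right)} = \left(\sqrt{1 - \left(4 - 4 \left(-5 - -5\right)\right)}\right)^{2} = \left(\sqrt{1 - \left(4 - 4 \left(-5 + 5\right)\right)}\right)^{2} = \left(\sqrt{1 - \left(4 - 0\right)}\right)^{2} = \left(\sqrt{1 - 4}\right)^{2} = \left(\sqrt{-3}\right)^{2} = \left(i \sqrt{3}\right)^{2} = -3$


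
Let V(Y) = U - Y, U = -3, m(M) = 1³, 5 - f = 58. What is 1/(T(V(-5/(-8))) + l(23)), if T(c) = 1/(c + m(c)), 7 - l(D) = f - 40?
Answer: 21/2092 ≈ 0.010038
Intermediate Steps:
f = -53 (f = 5 - 1*58 = 5 - 58 = -53)
m(M) = 1
l(D) = 100 (l(D) = 7 - (-53 - 40) = 7 - 1*(-93) = 7 + 93 = 100)
V(Y) = -3 - Y
T(c) = 1/(1 + c) (T(c) = 1/(c + 1) = 1/(1 + c))
1/(T(V(-5/(-8))) + l(23)) = 1/(1/(1 + (-3 - (-5)/(-8))) + 100) = 1/(1/(1 + (-3 - (-5)*(-1)/8)) + 100) = 1/(1/(1 + (-3 - 1*5/8)) + 100) = 1/(1/(1 + (-3 - 5/8)) + 100) = 1/(1/(1 - 29/8) + 100) = 1/(1/(-21/8) + 100) = 1/(-8/21 + 100) = 1/(2092/21) = 21/2092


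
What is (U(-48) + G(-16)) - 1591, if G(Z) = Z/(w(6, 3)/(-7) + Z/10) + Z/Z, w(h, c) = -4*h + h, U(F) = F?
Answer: -28126/17 ≈ -1654.5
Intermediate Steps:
w(h, c) = -3*h
G(Z) = 1 + Z/(18/7 + Z/10) (G(Z) = Z/(-3*6/(-7) + Z/10) + Z/Z = Z/(-18*(-⅐) + Z*(⅒)) + 1 = Z/(18/7 + Z/10) + 1 = 1 + Z/(18/7 + Z/10))
(U(-48) + G(-16)) - 1591 = (-48 + (180 + 77*(-16))/(180 + 7*(-16))) - 1591 = (-48 + (180 - 1232)/(180 - 112)) - 1591 = (-48 - 1052/68) - 1591 = (-48 + (1/68)*(-1052)) - 1591 = (-48 - 263/17) - 1591 = -1079/17 - 1591 = -28126/17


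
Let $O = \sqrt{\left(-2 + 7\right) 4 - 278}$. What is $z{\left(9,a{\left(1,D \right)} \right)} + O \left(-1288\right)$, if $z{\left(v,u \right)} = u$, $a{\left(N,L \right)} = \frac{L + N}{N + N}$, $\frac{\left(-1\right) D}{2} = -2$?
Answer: $\frac{5}{2} - 1288 i \sqrt{258} \approx 2.5 - 20688.0 i$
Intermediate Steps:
$D = 4$ ($D = \left(-2\right) \left(-2\right) = 4$)
$a{\left(N,L \right)} = \frac{L + N}{2 N}$
$O = i \sqrt{258}$ ($O = \sqrt{5 \cdot 4 - 278} = \sqrt{20 - 278} = \sqrt{-258} = i \sqrt{258} \approx 16.062 i$)
$z{\left(9,a{\left(1,D \right)} \right)} + O \left(-1288\right) = \frac{4 + 1}{2 \cdot 1} + i \sqrt{258} \left(-1288\right) = \frac{1}{2} \cdot 1 \cdot 5 - 1288 i \sqrt{258} = \frac{5}{2} - 1288 i \sqrt{258}$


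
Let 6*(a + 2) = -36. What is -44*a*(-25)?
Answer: -8800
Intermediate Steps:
a = -8 (a = -2 + (⅙)*(-36) = -2 - 6 = -8)
-44*a*(-25) = -44*(-8)*(-25) = 352*(-25) = -8800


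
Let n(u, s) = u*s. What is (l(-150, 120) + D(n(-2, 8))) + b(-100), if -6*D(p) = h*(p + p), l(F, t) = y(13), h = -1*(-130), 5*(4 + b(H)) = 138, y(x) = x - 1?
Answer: 10934/15 ≈ 728.93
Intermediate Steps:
y(x) = -1 + x
b(H) = 118/5 (b(H) = -4 + (1/5)*138 = -4 + 138/5 = 118/5)
h = 130
l(F, t) = 12 (l(F, t) = -1 + 13 = 12)
n(u, s) = s*u
D(p) = -130*p/3 (D(p) = -65*(p + p)/3 = -65*2*p/3 = -130*p/3)
(l(-150, 120) + D(n(-2, 8))) + b(-100) = (12 - 1040*(-2)/3) + 118/5 = (12 - 130/3*(-16)) + 118/5 = (12 + 2080/3) + 118/5 = 2116/3 + 118/5 = 10934/15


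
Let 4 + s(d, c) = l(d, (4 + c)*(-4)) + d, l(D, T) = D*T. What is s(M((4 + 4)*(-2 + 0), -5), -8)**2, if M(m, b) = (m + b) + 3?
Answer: 96100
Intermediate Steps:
M(m, b) = 3 + b + m (M(m, b) = (b + m) + 3 = 3 + b + m)
s(d, c) = -4 + d + d*(-16 - 4*c) (s(d, c) = -4 + (d*((4 + c)*(-4)) + d) = -4 + (d*(-16 - 4*c) + d) = -4 + (d + d*(-16 - 4*c)) = -4 + d + d*(-16 - 4*c))
s(M((4 + 4)*(-2 + 0), -5), -8)**2 = (-4 + (3 - 5 + (4 + 4)*(-2 + 0)) - 4*(3 - 5 + (4 + 4)*(-2 + 0))*(4 - 8))**2 = (-4 + (3 - 5 + 8*(-2)) - 4*(3 - 5 + 8*(-2))*(-4))**2 = (-4 + (3 - 5 - 16) - 4*(3 - 5 - 16)*(-4))**2 = (-4 - 18 - 4*(-18)*(-4))**2 = (-4 - 18 - 288)**2 = (-310)**2 = 96100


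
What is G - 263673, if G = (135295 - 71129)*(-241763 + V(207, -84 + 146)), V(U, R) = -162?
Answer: -15523623223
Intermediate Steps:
G = -15523359550 (G = (135295 - 71129)*(-241763 - 162) = 64166*(-241925) = -15523359550)
G - 263673 = -15523359550 - 263673 = -15523623223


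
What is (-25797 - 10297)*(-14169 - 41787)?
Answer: 2019675864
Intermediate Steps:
(-25797 - 10297)*(-14169 - 41787) = -36094*(-55956) = 2019675864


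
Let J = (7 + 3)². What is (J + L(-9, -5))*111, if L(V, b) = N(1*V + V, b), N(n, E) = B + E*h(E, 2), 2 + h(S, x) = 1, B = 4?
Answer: 12099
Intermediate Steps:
h(S, x) = -1 (h(S, x) = -2 + 1 = -1)
N(n, E) = 4 - E (N(n, E) = 4 + E*(-1) = 4 - E)
L(V, b) = 4 - b
J = 100 (J = 10² = 100)
(J + L(-9, -5))*111 = (100 + (4 - 1*(-5)))*111 = (100 + (4 + 5))*111 = (100 + 9)*111 = 109*111 = 12099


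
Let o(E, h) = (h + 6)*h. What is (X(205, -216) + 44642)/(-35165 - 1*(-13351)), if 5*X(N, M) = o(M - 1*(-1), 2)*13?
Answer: -8593/4195 ≈ -2.0484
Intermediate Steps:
o(E, h) = h*(6 + h) (o(E, h) = (6 + h)*h = h*(6 + h))
X(N, M) = 208/5 (X(N, M) = ((2*(6 + 2))*13)/5 = ((2*8)*13)/5 = (16*13)/5 = (⅕)*208 = 208/5)
(X(205, -216) + 44642)/(-35165 - 1*(-13351)) = (208/5 + 44642)/(-35165 - 1*(-13351)) = 223418/(5*(-35165 + 13351)) = (223418/5)/(-21814) = (223418/5)*(-1/21814) = -8593/4195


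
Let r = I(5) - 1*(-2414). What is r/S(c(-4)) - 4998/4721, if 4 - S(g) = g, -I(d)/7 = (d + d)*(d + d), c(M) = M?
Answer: 4025905/18884 ≈ 213.19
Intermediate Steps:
I(d) = -28*d**2 (I(d) = -7*(d + d)*(d + d) = -7*2*d*2*d = -28*d**2)
r = 1714 (r = -28*5**2 - 1*(-2414) = -28*25 + 2414 = -700 + 2414 = 1714)
S(g) = 4 - g
r/S(c(-4)) - 4998/4721 = 1714/(4 - 1*(-4)) - 4998/4721 = 1714/(4 + 4) - 4998*1/4721 = 1714/8 - 4998/4721 = 1714*(1/8) - 4998/4721 = 857/4 - 4998/4721 = 4025905/18884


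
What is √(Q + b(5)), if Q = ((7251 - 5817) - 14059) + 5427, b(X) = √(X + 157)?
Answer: √(-7198 + 9*√2) ≈ 84.766*I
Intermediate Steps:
b(X) = √(157 + X)
Q = -7198 (Q = (1434 - 14059) + 5427 = -12625 + 5427 = -7198)
√(Q + b(5)) = √(-7198 + √(157 + 5)) = √(-7198 + √162) = √(-7198 + 9*√2)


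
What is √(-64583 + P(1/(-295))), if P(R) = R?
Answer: I*√5620335870/295 ≈ 254.13*I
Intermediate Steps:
√(-64583 + P(1/(-295))) = √(-64583 + 1/(-295)) = √(-64583 - 1/295) = √(-19051986/295) = I*√5620335870/295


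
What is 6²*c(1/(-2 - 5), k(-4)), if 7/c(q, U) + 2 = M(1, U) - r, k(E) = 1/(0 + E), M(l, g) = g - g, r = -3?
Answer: 252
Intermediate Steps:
M(l, g) = 0
k(E) = 1/E
c(q, U) = 7 (c(q, U) = 7/(-2 + (0 - 1*(-3))) = 7/(-2 + (0 + 3)) = 7/(-2 + 3) = 7/1 = 7*1 = 7)
6²*c(1/(-2 - 5), k(-4)) = 6²*7 = 36*7 = 252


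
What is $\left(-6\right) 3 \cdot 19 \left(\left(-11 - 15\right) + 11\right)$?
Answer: $5130$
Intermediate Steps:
$\left(-6\right) 3 \cdot 19 \left(\left(-11 - 15\right) + 11\right) = \left(-18\right) 19 \left(-26 + 11\right) = \left(-342\right) \left(-15\right) = 5130$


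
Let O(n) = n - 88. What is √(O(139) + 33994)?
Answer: √34045 ≈ 184.51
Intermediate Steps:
O(n) = -88 + n
√(O(139) + 33994) = √((-88 + 139) + 33994) = √(51 + 33994) = √34045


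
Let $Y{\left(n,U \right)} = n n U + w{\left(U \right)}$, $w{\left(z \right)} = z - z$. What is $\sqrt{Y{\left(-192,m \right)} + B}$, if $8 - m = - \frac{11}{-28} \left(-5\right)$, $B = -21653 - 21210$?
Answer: $\frac{\sqrt{15898561}}{7} \approx 569.61$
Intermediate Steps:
$w{\left(z \right)} = 0$
$B = -42863$
$m = \frac{279}{28}$ ($m = 8 - - \frac{11}{-28} \left(-5\right) = 8 - \left(-11\right) \left(- \frac{1}{28}\right) \left(-5\right) = 8 - \frac{11}{28} \left(-5\right) = 8 - - \frac{55}{28} = 8 + \frac{55}{28} = \frac{279}{28} \approx 9.9643$)
$Y{\left(n,U \right)} = U n^{2}$ ($Y{\left(n,U \right)} = n n U + 0 = n^{2} U + 0 = U n^{2} + 0 = U n^{2}$)
$\sqrt{Y{\left(-192,m \right)} + B} = \sqrt{\frac{279 \left(-192\right)^{2}}{28} - 42863} = \sqrt{\frac{279}{28} \cdot 36864 - 42863} = \sqrt{\frac{2571264}{7} - 42863} = \sqrt{\frac{2271223}{7}} = \frac{\sqrt{15898561}}{7}$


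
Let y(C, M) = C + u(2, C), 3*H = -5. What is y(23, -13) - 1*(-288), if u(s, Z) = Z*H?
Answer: 818/3 ≈ 272.67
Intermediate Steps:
H = -5/3 (H = (⅓)*(-5) = -5/3 ≈ -1.6667)
u(s, Z) = -5*Z/3 (u(s, Z) = Z*(-5/3) = -5*Z/3)
y(C, M) = -2*C/3 (y(C, M) = C - 5*C/3 = -2*C/3)
y(23, -13) - 1*(-288) = -⅔*23 - 1*(-288) = -46/3 + 288 = 818/3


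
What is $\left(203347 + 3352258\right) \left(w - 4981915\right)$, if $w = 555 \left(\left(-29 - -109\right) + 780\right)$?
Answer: $-16016631617075$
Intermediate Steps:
$w = 477300$ ($w = 555 \left(\left(-29 + 109\right) + 780\right) = 555 \left(80 + 780\right) = 555 \cdot 860 = 477300$)
$\left(203347 + 3352258\right) \left(w - 4981915\right) = \left(203347 + 3352258\right) \left(477300 - 4981915\right) = 3555605 \left(-4504615\right) = -16016631617075$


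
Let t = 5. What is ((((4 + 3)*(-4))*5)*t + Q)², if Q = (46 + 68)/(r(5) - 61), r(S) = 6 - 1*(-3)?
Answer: 333318049/676 ≈ 4.9307e+5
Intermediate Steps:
r(S) = 9 (r(S) = 6 + 3 = 9)
Q = -57/26 (Q = (46 + 68)/(9 - 61) = 114/(-52) = 114*(-1/52) = -57/26 ≈ -2.1923)
((((4 + 3)*(-4))*5)*t + Q)² = ((((4 + 3)*(-4))*5)*5 - 57/26)² = (((7*(-4))*5)*5 - 57/26)² = (-28*5*5 - 57/26)² = (-140*5 - 57/26)² = (-700 - 57/26)² = (-18257/26)² = 333318049/676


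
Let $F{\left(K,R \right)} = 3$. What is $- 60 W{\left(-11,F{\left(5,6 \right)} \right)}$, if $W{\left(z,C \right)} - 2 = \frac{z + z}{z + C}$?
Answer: $-285$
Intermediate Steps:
$W{\left(z,C \right)} = 2 + \frac{2 z}{C + z}$ ($W{\left(z,C \right)} = 2 + \frac{z + z}{z + C} = 2 + \frac{2 z}{C + z}$)
$- 60 W{\left(-11,F{\left(5,6 \right)} \right)} = - 60 \frac{2 \left(3 + 2 \left(-11\right)\right)}{3 - 11} = - 60 \frac{2 \left(3 - 22\right)}{-8} = - 60 \cdot 2 \left(- \frac{1}{8}\right) \left(-19\right) = \left(-60\right) \frac{19}{4} = -285$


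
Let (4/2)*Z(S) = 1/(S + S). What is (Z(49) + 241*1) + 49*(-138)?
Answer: -1278115/196 ≈ -6521.0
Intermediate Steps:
Z(S) = 1/(4*S) (Z(S) = 1/(2*(S + S)) = 1/(2*((2*S))) = (1/(2*S))/2 = 1/(4*S))
(Z(49) + 241*1) + 49*(-138) = ((1/4)/49 + 241*1) + 49*(-138) = ((1/4)*(1/49) + 241) - 6762 = (1/196 + 241) - 6762 = 47237/196 - 6762 = -1278115/196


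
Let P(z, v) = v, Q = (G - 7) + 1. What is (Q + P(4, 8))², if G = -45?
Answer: 1849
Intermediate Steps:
Q = -51 (Q = (-45 - 7) + 1 = -52 + 1 = -51)
(Q + P(4, 8))² = (-51 + 8)² = (-43)² = 1849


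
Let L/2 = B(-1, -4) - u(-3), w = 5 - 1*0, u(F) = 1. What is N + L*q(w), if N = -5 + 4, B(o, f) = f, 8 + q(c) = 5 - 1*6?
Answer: 89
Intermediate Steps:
w = 5 (w = 5 + 0 = 5)
q(c) = -9 (q(c) = -8 + (5 - 1*6) = -8 + (5 - 6) = -8 - 1 = -9)
N = -1
L = -10 (L = 2*(-4 - 1*1) = 2*(-4 - 1) = 2*(-5) = -10)
N + L*q(w) = -1 - 10*(-9) = -1 + 90 = 89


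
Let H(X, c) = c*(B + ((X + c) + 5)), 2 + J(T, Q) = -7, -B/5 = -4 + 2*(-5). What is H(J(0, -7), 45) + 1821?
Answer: 6816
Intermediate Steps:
B = 70 (B = -5*(-4 + 2*(-5)) = -5*(-4 - 10) = -5*(-14) = 70)
J(T, Q) = -9 (J(T, Q) = -2 - 7 = -9)
H(X, c) = c*(75 + X + c) (H(X, c) = c*(70 + ((X + c) + 5)) = c*(70 + (5 + X + c)) = c*(75 + X + c))
H(J(0, -7), 45) + 1821 = 45*(75 - 9 + 45) + 1821 = 45*111 + 1821 = 4995 + 1821 = 6816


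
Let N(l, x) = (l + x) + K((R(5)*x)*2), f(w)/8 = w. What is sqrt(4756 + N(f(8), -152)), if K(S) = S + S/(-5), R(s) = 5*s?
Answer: 2*I*sqrt(353) ≈ 37.577*I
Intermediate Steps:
f(w) = 8*w
K(S) = 4*S/5 (K(S) = S + S*(-1/5) = S - S/5 = 4*S/5)
N(l, x) = l + 41*x (N(l, x) = (l + x) + 4*(((5*5)*x)*2)/5 = (l + x) + 4*((25*x)*2)/5 = (l + x) + 4*(50*x)/5 = (l + x) + 40*x = l + 41*x)
sqrt(4756 + N(f(8), -152)) = sqrt(4756 + (8*8 + 41*(-152))) = sqrt(4756 + (64 - 6232)) = sqrt(4756 - 6168) = sqrt(-1412) = 2*I*sqrt(353)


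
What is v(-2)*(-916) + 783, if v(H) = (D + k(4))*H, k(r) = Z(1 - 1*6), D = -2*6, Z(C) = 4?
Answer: -13873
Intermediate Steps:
D = -12
k(r) = 4
v(H) = -8*H (v(H) = (-12 + 4)*H = -8*H)
v(-2)*(-916) + 783 = -8*(-2)*(-916) + 783 = 16*(-916) + 783 = -14656 + 783 = -13873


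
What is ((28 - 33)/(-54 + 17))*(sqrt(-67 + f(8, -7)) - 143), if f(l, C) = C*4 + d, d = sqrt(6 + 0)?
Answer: -715/37 + 5*I*sqrt(95 - sqrt(6))/37 ≈ -19.324 + 1.3*I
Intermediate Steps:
d = sqrt(6) ≈ 2.4495
f(l, C) = sqrt(6) + 4*C (f(l, C) = C*4 + sqrt(6) = 4*C + sqrt(6) = sqrt(6) + 4*C)
((28 - 33)/(-54 + 17))*(sqrt(-67 + f(8, -7)) - 143) = ((28 - 33)/(-54 + 17))*(sqrt(-67 + (sqrt(6) + 4*(-7))) - 143) = (-5/(-37))*(sqrt(-67 + (sqrt(6) - 28)) - 143) = (-5*(-1/37))*(sqrt(-67 + (-28 + sqrt(6))) - 143) = 5*(sqrt(-95 + sqrt(6)) - 143)/37 = 5*(-143 + sqrt(-95 + sqrt(6)))/37 = -715/37 + 5*sqrt(-95 + sqrt(6))/37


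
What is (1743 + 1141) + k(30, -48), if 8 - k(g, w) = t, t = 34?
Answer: 2858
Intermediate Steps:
k(g, w) = -26 (k(g, w) = 8 - 1*34 = 8 - 34 = -26)
(1743 + 1141) + k(30, -48) = (1743 + 1141) - 26 = 2884 - 26 = 2858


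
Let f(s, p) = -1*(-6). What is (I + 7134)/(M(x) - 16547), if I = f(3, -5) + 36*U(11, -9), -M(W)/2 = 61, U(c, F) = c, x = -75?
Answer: -7536/16669 ≈ -0.45210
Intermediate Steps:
f(s, p) = 6
M(W) = -122 (M(W) = -2*61 = -122)
I = 402 (I = 6 + 36*11 = 6 + 396 = 402)
(I + 7134)/(M(x) - 16547) = (402 + 7134)/(-122 - 16547) = 7536/(-16669) = 7536*(-1/16669) = -7536/16669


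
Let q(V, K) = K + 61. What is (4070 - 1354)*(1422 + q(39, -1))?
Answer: 4025112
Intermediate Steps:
q(V, K) = 61 + K
(4070 - 1354)*(1422 + q(39, -1)) = (4070 - 1354)*(1422 + (61 - 1)) = 2716*(1422 + 60) = 2716*1482 = 4025112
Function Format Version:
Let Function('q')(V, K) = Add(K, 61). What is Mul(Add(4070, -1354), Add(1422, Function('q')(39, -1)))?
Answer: 4025112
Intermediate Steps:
Function('q')(V, K) = Add(61, K)
Mul(Add(4070, -1354), Add(1422, Function('q')(39, -1))) = Mul(Add(4070, -1354), Add(1422, Add(61, -1))) = Mul(2716, Add(1422, 60)) = Mul(2716, 1482) = 4025112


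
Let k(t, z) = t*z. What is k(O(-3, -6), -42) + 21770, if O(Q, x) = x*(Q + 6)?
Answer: 22526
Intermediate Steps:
O(Q, x) = x*(6 + Q)
k(O(-3, -6), -42) + 21770 = -6*(6 - 3)*(-42) + 21770 = -6*3*(-42) + 21770 = -18*(-42) + 21770 = 756 + 21770 = 22526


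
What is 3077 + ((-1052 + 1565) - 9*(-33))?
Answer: 3887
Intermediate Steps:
3077 + ((-1052 + 1565) - 9*(-33)) = 3077 + (513 + 297) = 3077 + 810 = 3887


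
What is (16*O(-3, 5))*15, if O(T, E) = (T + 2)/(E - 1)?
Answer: -60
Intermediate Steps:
O(T, E) = (2 + T)/(-1 + E)
(16*O(-3, 5))*15 = (16*((2 - 3)/(-1 + 5)))*15 = (16*(-1/4))*15 = -4*15 = -60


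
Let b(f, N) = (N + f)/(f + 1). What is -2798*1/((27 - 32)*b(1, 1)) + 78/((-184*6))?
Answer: 514767/920 ≈ 559.53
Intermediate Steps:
b(f, N) = (N + f)/(1 + f)
-2798*1/((27 - 32)*b(1, 1)) + 78/((-184*6)) = -2798/(27 - 32) + 78/((-184*6)) = -2798/((-5*2/2)) + 78/(-1104) = -2798/((-5*2/2)) + 78*(-1/1104) = -2798/((-5*1)) - 13/184 = -2798/(-5) - 13/184 = -2798*(-⅕) - 13/184 = 2798/5 - 13/184 = 514767/920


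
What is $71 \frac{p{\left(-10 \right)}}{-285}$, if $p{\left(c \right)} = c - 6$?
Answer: $\frac{1136}{285} \approx 3.986$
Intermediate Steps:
$p{\left(c \right)} = -6 + c$ ($p{\left(c \right)} = c - 6 = -6 + c$)
$71 \frac{p{\left(-10 \right)}}{-285} = 71 \frac{-6 - 10}{-285} = 71 \left(\left(-16\right) \left(- \frac{1}{285}\right)\right) = 71 \cdot \frac{16}{285} = \frac{1136}{285}$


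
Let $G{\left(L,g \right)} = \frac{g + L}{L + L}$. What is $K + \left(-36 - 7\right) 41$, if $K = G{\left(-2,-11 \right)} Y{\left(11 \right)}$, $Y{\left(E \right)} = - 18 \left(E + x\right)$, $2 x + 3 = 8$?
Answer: $- \frac{10211}{4} \approx -2552.8$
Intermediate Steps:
$x = \frac{5}{2}$ ($x = - \frac{3}{2} + \frac{1}{2} \cdot 8 = - \frac{3}{2} + 4 = \frac{5}{2} \approx 2.5$)
$G{\left(L,g \right)} = \frac{L + g}{2 L}$
$Y{\left(E \right)} = -45 - 18 E$ ($Y{\left(E \right)} = - 18 \left(E + \frac{5}{2}\right) = - 18 \left(\frac{5}{2} + E\right) = -45 - 18 E$)
$K = - \frac{3159}{4}$ ($K = \frac{-2 - 11}{2 \left(-2\right)} \left(-45 - 198\right) = \frac{1}{2} \left(- \frac{1}{2}\right) \left(-13\right) \left(-45 - 198\right) = \frac{13}{4} \left(-243\right) = - \frac{3159}{4} \approx -789.75$)
$K + \left(-36 - 7\right) 41 = - \frac{3159}{4} + \left(-36 - 7\right) 41 = - \frac{3159}{4} - 1763 = - \frac{10211}{4}$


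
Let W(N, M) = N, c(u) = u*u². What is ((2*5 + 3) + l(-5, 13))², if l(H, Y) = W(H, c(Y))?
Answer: 64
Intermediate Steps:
c(u) = u³
l(H, Y) = H
((2*5 + 3) + l(-5, 13))² = ((2*5 + 3) - 5)² = ((10 + 3) - 5)² = (13 - 5)² = 8² = 64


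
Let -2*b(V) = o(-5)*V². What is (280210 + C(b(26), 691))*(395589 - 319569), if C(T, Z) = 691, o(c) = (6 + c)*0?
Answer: 21354094020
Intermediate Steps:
o(c) = 0
b(V) = 0 (b(V) = -0*V² = -½*0 = 0)
(280210 + C(b(26), 691))*(395589 - 319569) = (280210 + 691)*(395589 - 319569) = 280901*76020 = 21354094020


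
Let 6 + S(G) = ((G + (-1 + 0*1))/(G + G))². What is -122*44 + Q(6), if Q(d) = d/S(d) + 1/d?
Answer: -27026857/5034 ≈ -5368.9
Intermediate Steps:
S(G) = -6 + (-1 + G)²/(4*G²) (S(G) = -6 + ((G + (-1 + 0*1))/(G + G))² = -6 + ((G + (-1 + 0))/((2*G)))² = -6 + ((G - 1)*(1/(2*G)))² = -6 + ((-1 + G)*(1/(2*G)))² = -6 + ((-1 + G)/(2*G))² = -6 + (-1 + G)²/(4*G²))
Q(d) = 1/d + d/(-6 + (-1 + d)²/(4*d²)) (Q(d) = d/(-6 + (-1 + d)²/(4*d²)) + 1/d = 1/d + d/(-6 + (-1 + d)²/(4*d²)))
-122*44 + Q(6) = -122*44 + (-(-1 + 6)² - 4*6⁴ + 24*6²)/(6*(-(-1 + 6)² + 24*6²)) = -5368 + (-1*5² - 4*1296 + 24*36)/(6*(-1*5² + 24*36)) = -5368 + (-1*25 - 5184 + 864)/(6*(-1*25 + 864)) = -5368 + (-25 - 5184 + 864)/(6*(-25 + 864)) = -5368 + (⅙)*(-4345)/839 = -5368 + (⅙)*(1/839)*(-4345) = -5368 - 4345/5034 = -27026857/5034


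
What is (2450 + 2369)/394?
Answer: 4819/394 ≈ 12.231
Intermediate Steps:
(2450 + 2369)/394 = 4819*(1/394) = 4819/394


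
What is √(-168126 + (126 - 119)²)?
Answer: I*√168077 ≈ 409.97*I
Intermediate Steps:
√(-168126 + (126 - 119)²) = √(-168126 + 7²) = √(-168126 + 49) = √(-168077) = I*√168077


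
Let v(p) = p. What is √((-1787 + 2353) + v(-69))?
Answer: √497 ≈ 22.293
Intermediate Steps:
√((-1787 + 2353) + v(-69)) = √((-1787 + 2353) - 69) = √(566 - 69) = √497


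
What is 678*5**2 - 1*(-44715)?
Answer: 61665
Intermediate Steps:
678*5**2 - 1*(-44715) = 678*25 + 44715 = 16950 + 44715 = 61665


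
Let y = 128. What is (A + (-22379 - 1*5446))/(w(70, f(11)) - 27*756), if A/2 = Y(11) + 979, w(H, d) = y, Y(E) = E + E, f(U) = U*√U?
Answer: 25823/20284 ≈ 1.2731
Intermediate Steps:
f(U) = U^(3/2)
Y(E) = 2*E
w(H, d) = 128
A = 2002 (A = 2*(2*11 + 979) = 2*(22 + 979) = 2*1001 = 2002)
(A + (-22379 - 1*5446))/(w(70, f(11)) - 27*756) = (2002 + (-22379 - 1*5446))/(128 - 27*756) = (2002 + (-22379 - 5446))/(128 - 20412) = (2002 - 27825)/(-20284) = -25823*(-1/20284) = 25823/20284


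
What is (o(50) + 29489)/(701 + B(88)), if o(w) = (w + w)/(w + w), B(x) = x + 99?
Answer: 4915/148 ≈ 33.209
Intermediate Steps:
B(x) = 99 + x
o(w) = 1 (o(w) = (2*w)/((2*w)) = (2*w)*(1/(2*w)) = 1)
(o(50) + 29489)/(701 + B(88)) = (1 + 29489)/(701 + (99 + 88)) = 29490/(701 + 187) = 29490/888 = 29490*(1/888) = 4915/148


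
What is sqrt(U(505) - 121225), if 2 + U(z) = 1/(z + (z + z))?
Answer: 2*I*sqrt(69560809890)/1515 ≈ 348.18*I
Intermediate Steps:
U(z) = -2 + 1/(3*z) (U(z) = -2 + 1/(z + (z + z)) = -2 + 1/(z + 2*z) = -2 + 1/(3*z))
sqrt(U(505) - 121225) = sqrt((-2 + (1/3)/505) - 121225) = sqrt((-2 + (1/3)*(1/505)) - 121225) = sqrt((-2 + 1/1515) - 121225) = sqrt(-3029/1515 - 121225) = sqrt(-183658904/1515) = 2*I*sqrt(69560809890)/1515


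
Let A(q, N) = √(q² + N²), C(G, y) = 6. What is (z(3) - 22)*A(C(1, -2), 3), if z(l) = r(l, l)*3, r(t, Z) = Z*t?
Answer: 15*√5 ≈ 33.541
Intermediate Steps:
A(q, N) = √(N² + q²)
z(l) = 3*l² (z(l) = (l*l)*3 = l²*3 = 3*l²)
(z(3) - 22)*A(C(1, -2), 3) = (3*3² - 22)*√(3² + 6²) = (3*9 - 22)*√(9 + 36) = (27 - 22)*√45 = 5*(3*√5) = 15*√5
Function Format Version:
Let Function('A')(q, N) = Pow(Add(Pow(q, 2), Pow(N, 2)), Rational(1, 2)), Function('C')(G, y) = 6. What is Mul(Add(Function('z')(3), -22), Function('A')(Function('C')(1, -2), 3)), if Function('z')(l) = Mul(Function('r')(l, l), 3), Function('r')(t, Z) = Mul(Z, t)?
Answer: Mul(15, Pow(5, Rational(1, 2))) ≈ 33.541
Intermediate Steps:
Function('A')(q, N) = Pow(Add(Pow(N, 2), Pow(q, 2)), Rational(1, 2))
Function('z')(l) = Mul(3, Pow(l, 2)) (Function('z')(l) = Mul(Mul(l, l), 3) = Mul(Pow(l, 2), 3) = Mul(3, Pow(l, 2)))
Mul(Add(Function('z')(3), -22), Function('A')(Function('C')(1, -2), 3)) = Mul(Add(Mul(3, Pow(3, 2)), -22), Pow(Add(Pow(3, 2), Pow(6, 2)), Rational(1, 2))) = Mul(Add(Mul(3, 9), -22), Pow(Add(9, 36), Rational(1, 2))) = Mul(Add(27, -22), Pow(45, Rational(1, 2))) = Mul(5, Mul(3, Pow(5, Rational(1, 2)))) = Mul(15, Pow(5, Rational(1, 2)))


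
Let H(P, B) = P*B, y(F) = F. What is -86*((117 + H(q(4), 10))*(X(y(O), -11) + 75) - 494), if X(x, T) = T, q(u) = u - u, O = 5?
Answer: -601484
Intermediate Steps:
q(u) = 0
H(P, B) = B*P
-86*((117 + H(q(4), 10))*(X(y(O), -11) + 75) - 494) = -86*((117 + 10*0)*(-11 + 75) - 494) = -86*((117 + 0)*64 - 494) = -86*(117*64 - 494) = -86*(7488 - 494) = -86*6994 = -601484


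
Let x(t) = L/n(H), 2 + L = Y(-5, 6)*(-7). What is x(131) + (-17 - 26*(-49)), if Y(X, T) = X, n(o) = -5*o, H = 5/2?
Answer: 31359/25 ≈ 1254.4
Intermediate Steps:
H = 5/2 (H = 5*(1/2) = 5/2 ≈ 2.5000)
L = 33 (L = -2 - 5*(-7) = -2 + 35 = 33)
x(t) = -66/25 (x(t) = 33/((-5*5/2)) = 33/(-25/2) = 33*(-2/25) = -66/25)
x(131) + (-17 - 26*(-49)) = -66/25 + (-17 - 26*(-49)) = -66/25 + (-17 + 1274) = -66/25 + 1257 = 31359/25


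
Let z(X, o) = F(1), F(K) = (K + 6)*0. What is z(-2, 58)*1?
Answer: 0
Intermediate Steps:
F(K) = 0 (F(K) = (6 + K)*0 = 0)
z(X, o) = 0
z(-2, 58)*1 = 0*1 = 0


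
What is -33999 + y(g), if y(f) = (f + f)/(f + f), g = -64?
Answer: -33998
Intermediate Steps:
y(f) = 1 (y(f) = (2*f)/((2*f)) = (2*f)*(1/(2*f)) = 1)
-33999 + y(g) = -33999 + 1 = -33998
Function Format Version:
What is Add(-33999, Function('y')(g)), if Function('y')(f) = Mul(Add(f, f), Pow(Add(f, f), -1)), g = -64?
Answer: -33998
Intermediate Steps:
Function('y')(f) = 1 (Function('y')(f) = Mul(Mul(2, f), Pow(Mul(2, f), -1)) = Mul(Mul(2, f), Mul(Rational(1, 2), Pow(f, -1))) = 1)
Add(-33999, Function('y')(g)) = Add(-33999, 1) = -33998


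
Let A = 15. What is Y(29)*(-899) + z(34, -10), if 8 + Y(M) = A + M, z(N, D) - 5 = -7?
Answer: -32366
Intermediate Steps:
z(N, D) = -2 (z(N, D) = 5 - 7 = -2)
Y(M) = 7 + M (Y(M) = -8 + (15 + M) = 7 + M)
Y(29)*(-899) + z(34, -10) = (7 + 29)*(-899) - 2 = 36*(-899) - 2 = -32364 - 2 = -32366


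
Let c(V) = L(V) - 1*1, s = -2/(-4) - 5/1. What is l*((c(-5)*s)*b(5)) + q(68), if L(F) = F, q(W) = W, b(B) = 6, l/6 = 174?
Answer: 169196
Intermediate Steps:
l = 1044 (l = 6*174 = 1044)
s = -9/2 (s = -2*(-¼) - 5*1 = ½ - 5 = -9/2 ≈ -4.5000)
c(V) = -1 + V (c(V) = V - 1*1 = V - 1 = -1 + V)
l*((c(-5)*s)*b(5)) + q(68) = 1044*(((-1 - 5)*(-9/2))*6) + 68 = 1044*(-6*(-9/2)*6) + 68 = 1044*(27*6) + 68 = 1044*162 + 68 = 169128 + 68 = 169196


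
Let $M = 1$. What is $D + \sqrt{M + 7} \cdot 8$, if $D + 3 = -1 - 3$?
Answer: $-7 + 16 \sqrt{2} \approx 15.627$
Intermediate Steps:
$D = -7$ ($D = -3 - 4 = -7$)
$D + \sqrt{M + 7} \cdot 8 = -7 + \sqrt{1 + 7} \cdot 8 = -7 + \sqrt{8} \cdot 8 = -7 + 2 \sqrt{2} \cdot 8 = -7 + 16 \sqrt{2}$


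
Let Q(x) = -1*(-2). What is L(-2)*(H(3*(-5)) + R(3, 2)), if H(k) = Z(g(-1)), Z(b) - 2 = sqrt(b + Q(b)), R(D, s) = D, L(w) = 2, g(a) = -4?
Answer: 10 + 2*I*sqrt(2) ≈ 10.0 + 2.8284*I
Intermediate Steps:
Q(x) = 2
Z(b) = 2 + sqrt(2 + b) (Z(b) = 2 + sqrt(b + 2) = 2 + sqrt(2 + b))
H(k) = 2 + I*sqrt(2) (H(k) = 2 + sqrt(2 - 4) = 2 + sqrt(-2) = 2 + I*sqrt(2))
L(-2)*(H(3*(-5)) + R(3, 2)) = 2*((2 + I*sqrt(2)) + 3) = 2*(5 + I*sqrt(2)) = 10 + 2*I*sqrt(2)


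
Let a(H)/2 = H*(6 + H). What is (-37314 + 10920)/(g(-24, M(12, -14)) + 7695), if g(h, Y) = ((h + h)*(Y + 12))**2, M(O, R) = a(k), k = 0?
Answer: -8798/113157 ≈ -0.077750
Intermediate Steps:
a(H) = 2*H*(6 + H) (a(H) = 2*(H*(6 + H)) = 2*H*(6 + H))
M(O, R) = 0 (M(O, R) = 2*0*(6 + 0) = 2*0*6 = 0)
g(h, Y) = 4*h**2*(12 + Y)**2 (g(h, Y) = ((2*h)*(12 + Y))**2 = (2*h*(12 + Y))**2 = 4*h**2*(12 + Y)**2)
(-37314 + 10920)/(g(-24, M(12, -14)) + 7695) = (-37314 + 10920)/(4*(-24)**2*(12 + 0)**2 + 7695) = -26394/(4*576*12**2 + 7695) = -26394/(4*576*144 + 7695) = -26394/(331776 + 7695) = -26394/339471 = -26394*1/339471 = -8798/113157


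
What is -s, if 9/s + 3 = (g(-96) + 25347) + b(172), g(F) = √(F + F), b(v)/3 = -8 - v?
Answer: -18603/51269884 + 3*I*√3/25634942 ≈ -0.00036284 + 2.027e-7*I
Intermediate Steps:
b(v) = -24 - 3*v (b(v) = 3*(-8 - v) = -24 - 3*v)
g(F) = √2*√F (g(F) = √(2*F) = √2*√F)
s = 9/(24804 + 8*I*√3) (s = 9/(-3 + ((√2*√(-96) + 25347) + (-24 - 3*172))) = 9/(-3 + ((√2*(4*I*√6) + 25347) + (-24 - 516))) = 9/(-3 + ((8*I*√3 + 25347) - 540)) = 9/(-3 + ((25347 + 8*I*√3) - 540)) = 9/(-3 + (24807 + 8*I*√3)) = 9/(24804 + 8*I*√3) ≈ 0.00036284 - 2.027e-7*I)
-s = -(18603/51269884 - 3*I*√3/25634942) = -18603/51269884 + 3*I*√3/25634942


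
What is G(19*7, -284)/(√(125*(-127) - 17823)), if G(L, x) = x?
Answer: 142*I*√33698/16849 ≈ 1.5471*I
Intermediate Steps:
G(19*7, -284)/(√(125*(-127) - 17823)) = -284/√(125*(-127) - 17823) = -284/√(-15875 - 17823) = -284*(-I*√33698/33698) = -(-142)*I*√33698/16849 = 142*I*√33698/16849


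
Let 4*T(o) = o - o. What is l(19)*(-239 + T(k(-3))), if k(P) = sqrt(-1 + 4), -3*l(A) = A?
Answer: 4541/3 ≈ 1513.7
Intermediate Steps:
l(A) = -A/3
k(P) = sqrt(3)
T(o) = 0 (T(o) = (o - o)/4 = (1/4)*0 = 0)
l(19)*(-239 + T(k(-3))) = (-1/3*19)*(-239 + 0) = -19/3*(-239) = 4541/3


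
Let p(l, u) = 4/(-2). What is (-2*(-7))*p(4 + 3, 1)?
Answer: -28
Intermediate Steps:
p(l, u) = -2 (p(l, u) = 4*(-½) = -2)
(-2*(-7))*p(4 + 3, 1) = -2*(-7)*(-2) = 14*(-2) = -28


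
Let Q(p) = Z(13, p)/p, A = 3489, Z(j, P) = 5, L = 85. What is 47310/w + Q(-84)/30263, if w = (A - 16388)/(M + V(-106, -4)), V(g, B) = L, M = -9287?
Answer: 1106691159864545/32790444708 ≈ 33750.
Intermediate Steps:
Q(p) = 5/p
V(g, B) = 85
w = 12899/9202 (w = (3489 - 16388)/(-9287 + 85) = -12899/(-9202) = -12899*(-1/9202) = 12899/9202 ≈ 1.4018)
47310/w + Q(-84)/30263 = 47310/(12899/9202) + (5/(-84))/30263 = 47310*(9202/12899) + (5*(-1/84))*(1/30263) = 435346620/12899 - 5/84*1/30263 = 435346620/12899 - 5/2542092 = 1106691159864545/32790444708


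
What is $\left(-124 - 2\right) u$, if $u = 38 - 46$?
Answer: $1008$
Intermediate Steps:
$u = -8$
$\left(-124 - 2\right) u = \left(-124 - 2\right) \left(-8\right) = \left(-126\right) \left(-8\right) = 1008$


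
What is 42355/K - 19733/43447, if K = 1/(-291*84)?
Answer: -44981792231873/43447 ≈ -1.0353e+9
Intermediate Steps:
K = -1/24444 (K = 1/(-24444) = -1/24444 ≈ -4.0910e-5)
42355/K - 19733/43447 = 42355/(-1/24444) - 19733/43447 = 42355*(-24444) - 19733*1/43447 = -1035325620 - 19733/43447 = -44981792231873/43447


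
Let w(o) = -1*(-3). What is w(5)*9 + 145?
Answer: 172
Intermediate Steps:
w(o) = 3
w(5)*9 + 145 = 3*9 + 145 = 27 + 145 = 172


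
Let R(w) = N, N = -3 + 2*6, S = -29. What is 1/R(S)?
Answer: 1/9 ≈ 0.11111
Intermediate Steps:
N = 9 (N = -3 + 12 = 9)
R(w) = 9
1/R(S) = 1/9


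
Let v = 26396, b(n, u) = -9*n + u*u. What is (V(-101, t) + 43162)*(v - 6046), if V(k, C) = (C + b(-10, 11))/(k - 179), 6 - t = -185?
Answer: 12296444765/14 ≈ 8.7832e+8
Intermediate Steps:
t = 191 (t = 6 - 1*(-185) = 6 + 185 = 191)
b(n, u) = u² - 9*n (b(n, u) = -9*n + u² = u² - 9*n)
V(k, C) = (211 + C)/(-179 + k) (V(k, C) = (C + (11² - 9*(-10)))/(k - 179) = (C + (121 + 90))/(-179 + k) = (C + 211)/(-179 + k) = (211 + C)/(-179 + k))
(V(-101, t) + 43162)*(v - 6046) = ((211 + 191)/(-179 - 101) + 43162)*(26396 - 6046) = (402/(-280) + 43162)*20350 = (-1/280*402 + 43162)*20350 = (-201/140 + 43162)*20350 = (6042479/140)*20350 = 12296444765/14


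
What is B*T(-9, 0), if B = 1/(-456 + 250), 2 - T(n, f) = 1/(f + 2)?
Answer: -3/412 ≈ -0.0072816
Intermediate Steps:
T(n, f) = 2 - 1/(2 + f) (T(n, f) = 2 - 1/(f + 2) = 2 - 1/(2 + f))
B = -1/206 (B = 1/(-206) = -1/206 ≈ -0.0048544)
B*T(-9, 0) = -(3 + 2*0)/(206*(2 + 0)) = -(3 + 0)/(206*2) = -3/412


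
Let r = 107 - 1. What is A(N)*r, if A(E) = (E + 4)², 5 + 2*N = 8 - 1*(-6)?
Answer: 15317/2 ≈ 7658.5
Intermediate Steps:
r = 106
N = 9/2 (N = -5/2 + (8 - 1*(-6))/2 = -5/2 + (8 + 6)/2 = -5/2 + (½)*14 = -5/2 + 7 = 9/2 ≈ 4.5000)
A(E) = (4 + E)²
A(N)*r = (4 + 9/2)²*106 = (17/2)²*106 = (289/4)*106 = 15317/2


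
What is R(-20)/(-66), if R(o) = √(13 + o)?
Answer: -I*√7/66 ≈ -0.040087*I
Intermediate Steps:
R(-20)/(-66) = √(13 - 20)/(-66) = √(-7)*(-1/66) = (I*√7)*(-1/66) = -I*√7/66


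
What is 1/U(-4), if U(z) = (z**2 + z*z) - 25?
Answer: 1/7 ≈ 0.14286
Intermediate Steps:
U(z) = -25 + 2*z**2 (U(z) = (z**2 + z**2) - 25 = 2*z**2 - 25 = -25 + 2*z**2)
1/U(-4) = 1/(-25 + 2*(-4)**2) = 1/(-25 + 2*16) = 1/(-25 + 32) = 1/7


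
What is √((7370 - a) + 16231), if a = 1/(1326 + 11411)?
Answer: 4*√239301112927/12737 ≈ 153.63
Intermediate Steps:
a = 1/12737 ≈ 7.8511e-5
√((7370 - a) + 16231) = √((7370 - 1*1/12737) + 16231) = √((7370 - 1/12737) + 16231) = √(93871689/12737 + 16231) = √(300605936/12737) = 4*√239301112927/12737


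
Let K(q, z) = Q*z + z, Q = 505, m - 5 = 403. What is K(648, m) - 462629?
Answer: -256181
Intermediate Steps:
m = 408 (m = 5 + 403 = 408)
K(q, z) = 506*z (K(q, z) = 505*z + z = 506*z)
K(648, m) - 462629 = 506*408 - 462629 = 206448 - 462629 = -256181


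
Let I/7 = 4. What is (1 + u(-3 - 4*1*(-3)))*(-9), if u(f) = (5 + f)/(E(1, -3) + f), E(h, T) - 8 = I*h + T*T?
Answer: -34/3 ≈ -11.333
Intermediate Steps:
I = 28 (I = 7*4 = 28)
E(h, T) = 8 + T**2 + 28*h (E(h, T) = 8 + (28*h + T*T) = 8 + (28*h + T**2) = 8 + (T**2 + 28*h) = 8 + T**2 + 28*h)
u(f) = (5 + f)/(45 + f) (u(f) = (5 + f)/((8 + (-3)**2 + 28*1) + f) = (5 + f)/((8 + 9 + 28) + f) = (5 + f)/(45 + f))
(1 + u(-3 - 4*1*(-3)))*(-9) = (1 + (5 + (-3 - 4*1*(-3)))/(45 + (-3 - 4*1*(-3))))*(-9) = (1 + (5 + (-3 - 4*(-3)))/(45 + (-3 - 4*(-3))))*(-9) = (1 + (5 + (-3 - 1*(-12)))/(45 + (-3 - 1*(-12))))*(-9) = (1 + (5 + (-3 + 12))/(45 + (-3 + 12)))*(-9) = (1 + (5 + 9)/(45 + 9))*(-9) = (1 + 14/54)*(-9) = (1 + (1/54)*14)*(-9) = (1 + 7/27)*(-9) = (34/27)*(-9) = -34/3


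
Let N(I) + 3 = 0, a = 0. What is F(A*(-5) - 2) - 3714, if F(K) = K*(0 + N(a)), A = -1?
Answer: -3723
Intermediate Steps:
N(I) = -3 (N(I) = -3 + 0 = -3)
F(K) = -3*K (F(K) = K*(0 - 3) = K*(-3) = -3*K)
F(A*(-5) - 2) - 3714 = -3*(-1*(-5) - 2) - 3714 = -3*(5 - 2) - 3714 = -3*3 - 3714 = -9 - 3714 = -3723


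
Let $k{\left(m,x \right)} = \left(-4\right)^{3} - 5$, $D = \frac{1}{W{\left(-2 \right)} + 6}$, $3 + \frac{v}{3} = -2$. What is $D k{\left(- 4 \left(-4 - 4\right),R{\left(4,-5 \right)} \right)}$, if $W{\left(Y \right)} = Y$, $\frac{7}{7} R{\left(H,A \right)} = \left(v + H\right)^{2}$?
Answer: $- \frac{69}{4} \approx -17.25$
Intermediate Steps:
$v = -15$ ($v = -9 + 3 \left(-2\right) = -9 - 6 = -15$)
$R{\left(H,A \right)} = \left(-15 + H\right)^{2}$
$D = \frac{1}{4}$ ($D = \frac{1}{-2 + 6} = \frac{1}{4} \approx 0.25$)
$k{\left(m,x \right)} = -69$ ($k{\left(m,x \right)} = -64 - 5 = -69$)
$D k{\left(- 4 \left(-4 - 4\right),R{\left(4,-5 \right)} \right)} = \frac{1}{4} \left(-69\right) = - \frac{69}{4}$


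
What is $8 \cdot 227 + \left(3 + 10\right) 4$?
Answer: $1868$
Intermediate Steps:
$8 \cdot 227 + \left(3 + 10\right) 4 = 1816 + 13 \cdot 4 = 1816 + 52 = 1868$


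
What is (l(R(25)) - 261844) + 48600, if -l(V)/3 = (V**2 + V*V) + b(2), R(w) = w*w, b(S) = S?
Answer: -2557000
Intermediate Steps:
R(w) = w**2
l(V) = -6 - 6*V**2 (l(V) = -3*((V**2 + V*V) + 2) = -3*((V**2 + V**2) + 2) = -3*(2*V**2 + 2) = -3*(2 + 2*V**2) = -6 - 6*V**2)
(l(R(25)) - 261844) + 48600 = ((-6 - 6*(25**2)**2) - 261844) + 48600 = ((-6 - 6*625**2) - 261844) + 48600 = ((-6 - 6*390625) - 261844) + 48600 = ((-6 - 2343750) - 261844) + 48600 = (-2343756 - 261844) + 48600 = -2605600 + 48600 = -2557000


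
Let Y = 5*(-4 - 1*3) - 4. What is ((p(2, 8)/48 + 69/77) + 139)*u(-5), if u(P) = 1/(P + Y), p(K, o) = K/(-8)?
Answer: -2068147/650496 ≈ -3.1793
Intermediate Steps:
p(K, o) = -K/8 (p(K, o) = K*(-⅛) = -K/8)
Y = -39 (Y = 5*(-4 - 3) - 4 = 5*(-7) - 4 = -35 - 4 = -39)
u(P) = 1/(-39 + P) (u(P) = 1/(P - 39) = 1/(-39 + P))
((p(2, 8)/48 + 69/77) + 139)*u(-5) = ((-⅛*2/48 + 69/77) + 139)/(-39 - 5) = ((-¼*1/48 + 69*(1/77)) + 139)/(-44) = ((-1/192 + 69/77) + 139)*(-1/44) = (13171/14784 + 139)*(-1/44) = (2068147/14784)*(-1/44) = -2068147/650496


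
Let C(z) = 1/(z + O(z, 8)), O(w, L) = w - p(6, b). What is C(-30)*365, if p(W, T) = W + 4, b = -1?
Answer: -73/14 ≈ -5.2143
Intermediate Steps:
p(W, T) = 4 + W
O(w, L) = -10 + w (O(w, L) = w - (4 + 6) = w - 1*10 = w - 10 = -10 + w)
C(z) = 1/(-10 + 2*z) (C(z) = 1/(z + (-10 + z)) = 1/(-10 + 2*z))
C(-30)*365 = (1/(2*(-5 - 30)))*365 = ((½)/(-35))*365 = ((½)*(-1/35))*365 = -1/70*365 = -73/14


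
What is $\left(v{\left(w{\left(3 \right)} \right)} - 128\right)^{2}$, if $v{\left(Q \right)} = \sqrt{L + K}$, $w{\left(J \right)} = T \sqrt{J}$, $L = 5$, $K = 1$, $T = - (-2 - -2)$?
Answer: $\left(128 - \sqrt{6}\right)^{2} \approx 15763.0$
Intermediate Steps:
$T = 0$ ($T = - (-2 + 2) = \left(-1\right) 0 = 0$)
$w{\left(J \right)} = 0$ ($w{\left(J \right)} = 0 \sqrt{J} = 0$)
$v{\left(Q \right)} = \sqrt{6}$ ($v{\left(Q \right)} = \sqrt{5 + 1} = \sqrt{6}$)
$\left(v{\left(w{\left(3 \right)} \right)} - 128\right)^{2} = \left(\sqrt{6} - 128\right)^{2} = \left(-128 + \sqrt{6}\right)^{2}$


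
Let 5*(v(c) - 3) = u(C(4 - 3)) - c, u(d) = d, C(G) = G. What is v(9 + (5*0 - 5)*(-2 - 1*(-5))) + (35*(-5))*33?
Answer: -28853/5 ≈ -5770.6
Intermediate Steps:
v(c) = 16/5 - c/5 (v(c) = 3 + ((4 - 3) - c)/5 = 3 + (1 - c)/5 = 3 + (⅕ - c/5) = 16/5 - c/5)
v(9 + (5*0 - 5)*(-2 - 1*(-5))) + (35*(-5))*33 = (16/5 - (9 + (5*0 - 5)*(-2 - 1*(-5)))/5) + (35*(-5))*33 = (16/5 - (9 + (0 - 5)*(-2 + 5))/5) - 175*33 = (16/5 - (9 - 5*3)/5) - 5775 = (16/5 - (9 - 15)/5) - 5775 = (16/5 - ⅕*(-6)) - 5775 = (16/5 + 6/5) - 5775 = 22/5 - 5775 = -28853/5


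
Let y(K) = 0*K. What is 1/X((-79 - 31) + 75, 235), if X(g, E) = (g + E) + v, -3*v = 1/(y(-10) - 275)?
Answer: 825/165001 ≈ 0.0050000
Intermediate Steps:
y(K) = 0
v = 1/825 (v = -1/(3*(0 - 275)) = -1/3/(-275) = -1/3*(-1/275) = 1/825 ≈ 0.0012121)
X(g, E) = 1/825 + E + g (X(g, E) = (g + E) + 1/825 = (E + g) + 1/825 = 1/825 + E + g)
1/X((-79 - 31) + 75, 235) = 1/(1/825 + 235 + ((-79 - 31) + 75)) = 1/(1/825 + 235 + (-110 + 75)) = 1/(1/825 + 235 - 35) = 1/(165001/825) = 825/165001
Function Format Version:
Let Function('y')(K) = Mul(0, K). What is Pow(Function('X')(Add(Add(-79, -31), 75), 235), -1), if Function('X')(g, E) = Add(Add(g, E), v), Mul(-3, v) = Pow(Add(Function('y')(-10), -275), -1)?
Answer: Rational(825, 165001) ≈ 0.0050000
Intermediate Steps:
Function('y')(K) = 0
v = Rational(1, 825) (v = Mul(Rational(-1, 3), Pow(Add(0, -275), -1)) = Mul(Rational(-1, 3), Pow(-275, -1)) = Mul(Rational(-1, 3), Rational(-1, 275)) = Rational(1, 825) ≈ 0.0012121)
Function('X')(g, E) = Add(Rational(1, 825), E, g) (Function('X')(g, E) = Add(Add(g, E), Rational(1, 825)) = Add(Add(E, g), Rational(1, 825)) = Add(Rational(1, 825), E, g))
Pow(Function('X')(Add(Add(-79, -31), 75), 235), -1) = Pow(Add(Rational(1, 825), 235, Add(Add(-79, -31), 75)), -1) = Pow(Add(Rational(1, 825), 235, Add(-110, 75)), -1) = Pow(Add(Rational(1, 825), 235, -35), -1) = Pow(Rational(165001, 825), -1) = Rational(825, 165001)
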